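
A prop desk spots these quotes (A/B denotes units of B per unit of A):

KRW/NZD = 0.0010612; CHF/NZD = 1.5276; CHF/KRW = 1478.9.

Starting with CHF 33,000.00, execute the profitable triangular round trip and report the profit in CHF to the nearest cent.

Profitable loop is CHF → KRW → NZD → CHF:
CHF 33,000.00 × 1478.9 = KRW 48,803,700
KRW 48,803,700 × 0.0010612 = NZD 51,790.49
NZD 51,790.49 ÷ 1.5276 = CHF 33,903.17
Profit = CHF 33,903.17 − CHF 33,000.00

Profit: CHF 903.17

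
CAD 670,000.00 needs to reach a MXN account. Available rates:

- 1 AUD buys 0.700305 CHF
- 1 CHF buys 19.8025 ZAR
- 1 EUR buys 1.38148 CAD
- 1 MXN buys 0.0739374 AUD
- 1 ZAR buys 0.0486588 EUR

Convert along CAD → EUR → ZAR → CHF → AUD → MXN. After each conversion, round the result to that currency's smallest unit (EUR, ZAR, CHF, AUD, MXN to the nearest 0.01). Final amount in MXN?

CAD 670,000.00 ÷ 1.38148 = EUR 484,987.12
EUR 484,987.12 ÷ 0.0486588 = ZAR 9,967,099.89
ZAR 9,967,099.89 ÷ 19.8025 = CHF 503,325.33
CHF 503,325.33 ÷ 0.700305 = AUD 718,723.03
AUD 718,723.03 ÷ 0.0739374 = MXN 9,720,696.56

MXN 9,720,696.56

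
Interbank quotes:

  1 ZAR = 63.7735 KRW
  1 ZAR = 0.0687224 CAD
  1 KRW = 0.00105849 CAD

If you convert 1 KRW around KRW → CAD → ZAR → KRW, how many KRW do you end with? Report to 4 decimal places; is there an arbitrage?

Around KRW → CAD → ZAR → KRW: 1 × 0.00105849 ÷ 0.0687224 × 63.7735 = 0.982265
Product < 1; profitable direction is KRW → ZAR → CAD → KRW.

0.9823 (arbitrage exists)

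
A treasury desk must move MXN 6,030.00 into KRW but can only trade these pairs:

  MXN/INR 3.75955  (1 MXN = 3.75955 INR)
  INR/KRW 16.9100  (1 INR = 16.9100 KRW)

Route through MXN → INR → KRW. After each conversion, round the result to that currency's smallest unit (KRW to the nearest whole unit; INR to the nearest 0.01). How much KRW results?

MXN 6,030.00 × 3.75955 = INR 22,670.09
INR 22,670.09 × 16.9100 = KRW 383,351

KRW 383,351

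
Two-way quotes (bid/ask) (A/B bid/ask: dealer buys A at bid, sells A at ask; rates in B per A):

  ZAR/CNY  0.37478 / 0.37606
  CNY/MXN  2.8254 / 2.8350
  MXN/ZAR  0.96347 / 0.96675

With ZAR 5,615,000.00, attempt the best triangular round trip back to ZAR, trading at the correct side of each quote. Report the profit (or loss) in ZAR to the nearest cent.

Net profit: ZAR 113,544.68

Best loop ZAR → CNY → MXN → ZAR:
ZAR 5,615,000.00 × 0.37478 (sell ZAR at bid) = CNY 2,104,389.70
CNY 2,104,389.70 × 2.8254 (sell CNY at bid) = MXN 5,945,742.66
MXN 5,945,742.66 × 0.96347 (sell MXN at bid) = ZAR 5,728,544.68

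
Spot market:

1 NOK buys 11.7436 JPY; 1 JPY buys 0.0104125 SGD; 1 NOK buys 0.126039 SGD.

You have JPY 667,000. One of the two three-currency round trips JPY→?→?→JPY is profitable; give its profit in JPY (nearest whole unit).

Profitable loop is JPY → NOK → SGD → JPY:
JPY 667,000 ÷ 11.7436 = NOK 56,796.89
NOK 56,796.89 × 0.126039 = SGD 7,158.62
SGD 7,158.62 ÷ 0.0104125 = JPY 687,503
Profit = JPY 687,503 − JPY 667,000

Profit: JPY 20,503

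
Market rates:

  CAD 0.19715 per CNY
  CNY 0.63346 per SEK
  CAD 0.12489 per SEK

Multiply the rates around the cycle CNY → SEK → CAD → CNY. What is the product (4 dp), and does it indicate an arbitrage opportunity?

1.0000 (no arbitrage)

Around CNY → SEK → CAD → CNY: 1 ÷ 0.63346 × 0.12489 ÷ 0.19715 = 1.000027
Product ≈ 1 (deviation 0.003%, within rounding noise).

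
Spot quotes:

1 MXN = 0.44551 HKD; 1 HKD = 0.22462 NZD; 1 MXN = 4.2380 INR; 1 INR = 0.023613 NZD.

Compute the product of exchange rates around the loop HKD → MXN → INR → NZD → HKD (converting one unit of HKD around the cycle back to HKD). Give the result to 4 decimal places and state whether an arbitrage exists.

1.0000 (no arbitrage)

Around HKD → MXN → INR → NZD → HKD: 1 ÷ 0.44551 × 4.2380 × 0.023613 ÷ 0.22462 = 1.000014
Product ≈ 1 (deviation 0.001%, within rounding noise).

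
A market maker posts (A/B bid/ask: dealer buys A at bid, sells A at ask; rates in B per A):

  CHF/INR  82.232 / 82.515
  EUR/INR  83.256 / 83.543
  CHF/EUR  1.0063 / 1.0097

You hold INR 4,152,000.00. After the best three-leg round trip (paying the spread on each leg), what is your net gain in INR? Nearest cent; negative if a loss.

Best loop INR → CHF → EUR → INR:
INR 4,152,000.00 ÷ 82.515 (buy CHF at ask) = CHF 50,318.12
CHF 50,318.12 × 1.0063 (sell CHF at bid) = EUR 50,635.13
EUR 50,635.13 × 83.256 (sell EUR at bid) = INR 4,215,678.23

Net profit: INR 63,678.23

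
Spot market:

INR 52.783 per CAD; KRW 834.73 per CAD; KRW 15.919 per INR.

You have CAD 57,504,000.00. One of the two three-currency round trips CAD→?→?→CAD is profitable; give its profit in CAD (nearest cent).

Profit: CAD 380,446.69

Profitable loop is CAD → INR → KRW → CAD:
CAD 57,504,000.00 × 52.783 = INR 3,035,233,632.00
INR 3,035,233,632.00 × 15.919 = KRW 48,317,884,188
KRW 48,317,884,188 ÷ 834.73 = CAD 57,884,446.69
Profit = CAD 57,884,446.69 − CAD 57,504,000.00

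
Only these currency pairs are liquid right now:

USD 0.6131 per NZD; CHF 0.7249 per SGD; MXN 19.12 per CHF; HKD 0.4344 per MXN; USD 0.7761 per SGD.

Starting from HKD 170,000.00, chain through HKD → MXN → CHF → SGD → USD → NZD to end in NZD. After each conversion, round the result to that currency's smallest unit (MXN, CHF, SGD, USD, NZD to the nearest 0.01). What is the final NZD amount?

NZD 35,742.05

HKD 170,000.00 ÷ 0.4344 = MXN 391,344.38
MXN 391,344.38 ÷ 19.12 = CHF 20,467.80
CHF 20,467.80 ÷ 0.7249 = SGD 28,235.34
SGD 28,235.34 × 0.7761 = USD 21,913.45
USD 21,913.45 ÷ 0.6131 = NZD 35,742.05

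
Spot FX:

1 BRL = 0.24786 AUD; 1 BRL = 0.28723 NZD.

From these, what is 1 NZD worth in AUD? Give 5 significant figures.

NZD/AUD = 0.86293

1 NZD ÷ 0.28723 = 3.48153 BRL
3.48153 BRL × 0.24786 = 0.862932 AUD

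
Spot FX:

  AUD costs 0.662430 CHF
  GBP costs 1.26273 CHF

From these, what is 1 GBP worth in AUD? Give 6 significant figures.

1 GBP × 1.26273 = 1.26273 CHF
1.26273 CHF ÷ 0.662430 = 1.90621 AUD

GBP/AUD = 1.90621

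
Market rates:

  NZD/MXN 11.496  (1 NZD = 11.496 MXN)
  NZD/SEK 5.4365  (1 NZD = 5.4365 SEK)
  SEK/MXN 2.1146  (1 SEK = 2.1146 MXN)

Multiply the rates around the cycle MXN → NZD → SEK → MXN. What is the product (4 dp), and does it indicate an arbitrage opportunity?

Around MXN → NZD → SEK → MXN: 1 ÷ 11.496 × 5.4365 × 2.1146 = 1.000002
Product ≈ 1 (deviation 0.000%, within rounding noise).

1.0000 (no arbitrage)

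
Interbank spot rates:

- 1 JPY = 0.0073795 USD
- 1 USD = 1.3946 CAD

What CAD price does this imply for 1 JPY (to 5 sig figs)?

1 JPY × 0.0073795 = 0.0073795 USD
0.0073795 USD × 1.3946 = 0.0102915 CAD

JPY/CAD = 0.010291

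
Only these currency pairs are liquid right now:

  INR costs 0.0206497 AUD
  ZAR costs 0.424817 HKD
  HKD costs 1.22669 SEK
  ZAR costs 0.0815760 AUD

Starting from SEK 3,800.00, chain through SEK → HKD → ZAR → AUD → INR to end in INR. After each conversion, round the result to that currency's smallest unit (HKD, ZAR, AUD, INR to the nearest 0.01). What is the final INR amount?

INR 28,806.71

SEK 3,800.00 ÷ 1.22669 = HKD 3,097.77
HKD 3,097.77 ÷ 0.424817 = ZAR 7,292.01
ZAR 7,292.01 × 0.0815760 = AUD 594.85
AUD 594.85 ÷ 0.0206497 = INR 28,806.71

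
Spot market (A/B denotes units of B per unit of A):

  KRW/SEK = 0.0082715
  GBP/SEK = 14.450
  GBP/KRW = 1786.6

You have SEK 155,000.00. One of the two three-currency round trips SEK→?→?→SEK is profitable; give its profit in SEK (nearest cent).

Profitable loop is SEK → GBP → KRW → SEK:
SEK 155,000.00 ÷ 14.450 = GBP 10,726.64
GBP 10,726.64 × 1786.6 = KRW 19,164,221
KRW 19,164,221 × 0.0082715 = SEK 158,516.86
Profit = SEK 158,516.86 − SEK 155,000.00

Profit: SEK 3,516.86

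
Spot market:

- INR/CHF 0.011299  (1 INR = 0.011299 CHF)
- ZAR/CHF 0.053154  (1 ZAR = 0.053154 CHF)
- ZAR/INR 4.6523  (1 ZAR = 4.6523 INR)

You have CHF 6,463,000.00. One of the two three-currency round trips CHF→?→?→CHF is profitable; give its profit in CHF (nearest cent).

Profitable loop is CHF → INR → ZAR → CHF:
CHF 6,463,000.00 ÷ 0.011299 = INR 571,997,521.90
INR 571,997,521.90 ÷ 4.6523 = ZAR 122,949,406.08
ZAR 122,949,406.08 × 0.053154 = CHF 6,535,252.73
Profit = CHF 6,535,252.73 − CHF 6,463,000.00

Profit: CHF 72,252.73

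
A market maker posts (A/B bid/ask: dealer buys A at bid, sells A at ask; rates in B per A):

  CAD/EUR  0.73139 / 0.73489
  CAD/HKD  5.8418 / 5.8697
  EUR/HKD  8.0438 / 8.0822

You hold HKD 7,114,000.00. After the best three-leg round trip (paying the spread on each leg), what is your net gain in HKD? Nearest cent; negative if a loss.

Net profit: HKD 16,307.14

Best loop HKD → CAD → EUR → HKD:
HKD 7,114,000.00 ÷ 5.8697 (buy CAD at ask) = CAD 1,211,986.98
CAD 1,211,986.98 × 0.73139 (sell CAD at bid) = EUR 886,435.16
EUR 886,435.16 × 8.0438 (sell EUR at bid) = HKD 7,130,307.14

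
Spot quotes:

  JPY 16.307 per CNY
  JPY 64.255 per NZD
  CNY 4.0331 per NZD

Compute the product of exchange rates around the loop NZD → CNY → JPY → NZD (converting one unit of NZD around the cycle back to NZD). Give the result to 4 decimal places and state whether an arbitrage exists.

1.0235 (arbitrage exists)

Around NZD → CNY → JPY → NZD: 1 × 4.0331 × 16.307 ÷ 64.255 = 1.023543
Product > 1; profitable direction is NZD → CNY → JPY → NZD.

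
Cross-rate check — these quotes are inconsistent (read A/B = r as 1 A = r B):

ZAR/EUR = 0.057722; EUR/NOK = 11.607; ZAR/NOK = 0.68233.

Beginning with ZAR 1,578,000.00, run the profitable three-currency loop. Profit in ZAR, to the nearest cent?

Profitable loop is ZAR → NOK → EUR → ZAR:
ZAR 1,578,000.00 × 0.68233 = NOK 1,076,716.74
NOK 1,076,716.74 ÷ 11.607 = EUR 92,764.43
EUR 92,764.43 ÷ 0.057722 = ZAR 1,607,089.67
Profit = ZAR 1,607,089.67 − ZAR 1,578,000.00

Profit: ZAR 29,089.67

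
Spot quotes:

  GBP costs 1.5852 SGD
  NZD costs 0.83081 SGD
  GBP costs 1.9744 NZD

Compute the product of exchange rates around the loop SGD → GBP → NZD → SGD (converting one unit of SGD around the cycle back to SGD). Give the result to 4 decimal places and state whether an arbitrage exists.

Around SGD → GBP → NZD → SGD: 1 ÷ 1.5852 × 1.9744 × 0.83081 = 1.034791
Product > 1; profitable direction is SGD → GBP → NZD → SGD.

1.0348 (arbitrage exists)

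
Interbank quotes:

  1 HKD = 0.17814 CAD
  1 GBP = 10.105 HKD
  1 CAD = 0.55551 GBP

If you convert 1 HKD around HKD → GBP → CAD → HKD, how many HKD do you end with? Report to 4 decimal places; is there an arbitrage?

1.0000 (no arbitrage)

Around HKD → GBP → CAD → HKD: 1 ÷ 10.105 ÷ 0.55551 ÷ 0.17814 = 1.000024
Product ≈ 1 (deviation 0.002%, within rounding noise).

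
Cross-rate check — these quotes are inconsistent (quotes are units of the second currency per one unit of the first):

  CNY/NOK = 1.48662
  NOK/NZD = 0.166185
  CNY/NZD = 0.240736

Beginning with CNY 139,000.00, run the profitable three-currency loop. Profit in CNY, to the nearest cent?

Profitable loop is CNY → NOK → NZD → CNY:
CNY 139,000.00 × 1.48662 = NOK 206,640.18
NOK 206,640.18 × 0.166185 = NZD 34,340.50
NZD 34,340.50 ÷ 0.240736 = CNY 142,647.96
Profit = CNY 142,647.96 − CNY 139,000.00

Profit: CNY 3,647.96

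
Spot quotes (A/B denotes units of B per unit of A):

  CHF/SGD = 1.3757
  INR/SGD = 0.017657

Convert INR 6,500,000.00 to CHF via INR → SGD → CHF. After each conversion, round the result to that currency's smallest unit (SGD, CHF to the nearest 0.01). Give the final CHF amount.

CHF 83,426.98

INR 6,500,000.00 × 0.017657 = SGD 114,770.50
SGD 114,770.50 ÷ 1.3757 = CHF 83,426.98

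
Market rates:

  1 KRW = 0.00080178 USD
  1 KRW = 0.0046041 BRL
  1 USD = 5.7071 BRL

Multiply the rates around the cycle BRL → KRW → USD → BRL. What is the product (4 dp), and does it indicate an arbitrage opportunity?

0.9939 (arbitrage exists)

Around BRL → KRW → USD → BRL: 1 ÷ 0.0046041 × 0.00080178 × 5.7071 = 0.993862
Product < 1; profitable direction is BRL → USD → KRW → BRL.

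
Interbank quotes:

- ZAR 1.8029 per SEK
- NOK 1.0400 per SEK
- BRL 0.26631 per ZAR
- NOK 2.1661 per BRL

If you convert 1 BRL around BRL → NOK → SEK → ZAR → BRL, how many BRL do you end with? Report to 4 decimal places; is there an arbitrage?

1.0000 (no arbitrage)

Around BRL → NOK → SEK → ZAR → BRL: 1 × 2.1661 ÷ 1.0400 × 1.8029 × 0.26631 = 1.000010
Product ≈ 1 (deviation 0.001%, within rounding noise).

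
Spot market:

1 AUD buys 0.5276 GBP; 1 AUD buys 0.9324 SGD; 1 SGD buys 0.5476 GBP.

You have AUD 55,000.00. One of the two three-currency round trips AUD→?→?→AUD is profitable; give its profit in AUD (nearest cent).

Profit: AUD 1,833.16

Profitable loop is AUD → GBP → SGD → AUD:
AUD 55,000.00 × 0.5276 = GBP 29,018.00
GBP 29,018.00 ÷ 0.5476 = SGD 52,991.23
SGD 52,991.23 ÷ 0.9324 = AUD 56,833.16
Profit = AUD 56,833.16 − AUD 55,000.00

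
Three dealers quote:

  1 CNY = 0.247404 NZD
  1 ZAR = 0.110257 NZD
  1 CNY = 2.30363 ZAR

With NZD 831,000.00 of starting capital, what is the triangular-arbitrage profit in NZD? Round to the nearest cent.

Profitable loop is NZD → CNY → ZAR → NZD:
NZD 831,000.00 ÷ 0.247404 = CNY 3,358,878.60
CNY 3,358,878.60 × 2.30363 = ZAR 7,737,613.50
ZAR 7,737,613.50 × 0.110257 = NZD 853,126.05
Profit = NZD 853,126.05 − NZD 831,000.00

Profit: NZD 22,126.05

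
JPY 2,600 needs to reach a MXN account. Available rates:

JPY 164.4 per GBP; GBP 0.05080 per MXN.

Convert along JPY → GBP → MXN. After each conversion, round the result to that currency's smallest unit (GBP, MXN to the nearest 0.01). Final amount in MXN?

JPY 2,600 ÷ 164.4 = GBP 15.82
GBP 15.82 ÷ 0.05080 = MXN 311.42

MXN 311.42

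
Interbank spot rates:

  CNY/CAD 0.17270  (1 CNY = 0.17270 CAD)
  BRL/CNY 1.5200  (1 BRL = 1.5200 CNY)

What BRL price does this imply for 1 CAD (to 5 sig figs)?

1 CAD ÷ 0.17270 = 5.79039 CNY
5.79039 CNY ÷ 1.5200 = 3.80947 BRL

CAD/BRL = 3.8095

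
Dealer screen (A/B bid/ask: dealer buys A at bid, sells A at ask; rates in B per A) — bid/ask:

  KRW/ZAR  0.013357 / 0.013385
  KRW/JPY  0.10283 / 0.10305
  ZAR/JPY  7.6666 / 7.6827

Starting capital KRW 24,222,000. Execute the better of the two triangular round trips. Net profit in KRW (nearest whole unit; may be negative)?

Net result: KRW -692 (no profitable arbitrage after spreads)

Best loop KRW → JPY → ZAR → KRW:
KRW 24,222,000 × 0.10283 (sell KRW at bid) = JPY 2,490,748
JPY 2,490,748 ÷ 7.6827 (buy ZAR at ask) = ZAR 324,202.20
ZAR 324,202.20 ÷ 0.013385 (buy KRW at ask) = KRW 24,221,308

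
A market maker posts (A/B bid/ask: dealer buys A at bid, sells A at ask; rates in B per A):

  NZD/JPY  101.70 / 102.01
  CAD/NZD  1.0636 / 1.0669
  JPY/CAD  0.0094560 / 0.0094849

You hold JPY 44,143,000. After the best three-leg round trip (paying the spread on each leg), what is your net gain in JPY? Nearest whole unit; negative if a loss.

Net profit: JPY 1,008,126

Best loop JPY → CAD → NZD → JPY:
JPY 44,143,000 × 0.0094560 (sell JPY at bid) = CAD 417,416.21
CAD 417,416.21 × 1.0636 (sell CAD at bid) = NZD 443,963.88
NZD 443,963.88 × 101.70 (sell NZD at bid) = JPY 45,151,126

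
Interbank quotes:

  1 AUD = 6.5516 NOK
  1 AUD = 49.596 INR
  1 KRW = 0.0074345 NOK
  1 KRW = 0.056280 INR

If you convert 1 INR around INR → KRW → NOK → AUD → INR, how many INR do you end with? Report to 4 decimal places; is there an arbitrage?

1.0000 (no arbitrage)

Around INR → KRW → NOK → AUD → INR: 1 ÷ 0.056280 × 0.0074345 ÷ 6.5516 × 49.596 = 0.999993
Product ≈ 1 (deviation 0.001%, within rounding noise).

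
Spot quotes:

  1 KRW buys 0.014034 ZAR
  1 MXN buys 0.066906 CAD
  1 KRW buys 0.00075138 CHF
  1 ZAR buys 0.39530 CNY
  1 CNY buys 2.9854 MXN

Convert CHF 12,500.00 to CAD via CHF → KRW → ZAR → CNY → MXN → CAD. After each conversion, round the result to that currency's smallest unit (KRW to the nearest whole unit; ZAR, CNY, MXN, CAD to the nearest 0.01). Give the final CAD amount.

CHF 12,500.00 ÷ 0.00075138 = KRW 16,636,056
KRW 16,636,056 × 0.014034 = ZAR 233,470.41
ZAR 233,470.41 × 0.39530 = CNY 92,290.85
CNY 92,290.85 × 2.9854 = MXN 275,525.10
MXN 275,525.10 × 0.066906 = CAD 18,434.28

CAD 18,434.28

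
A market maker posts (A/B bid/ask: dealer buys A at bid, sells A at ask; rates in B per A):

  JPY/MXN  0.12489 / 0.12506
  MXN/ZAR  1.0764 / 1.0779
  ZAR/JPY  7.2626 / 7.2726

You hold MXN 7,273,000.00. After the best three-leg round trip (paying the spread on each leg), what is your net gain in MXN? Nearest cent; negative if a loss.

Best loop MXN → JPY → ZAR → MXN:
MXN 7,273,000.00 ÷ 0.12506 (buy JPY at ask) = JPY 58,156,085
JPY 58,156,085 ÷ 7.2726 (buy ZAR at ask) = ZAR 7,996,601.64
ZAR 7,996,601.64 ÷ 1.0779 (buy MXN at ask) = MXN 7,418,686.00

Net profit: MXN 145,686.00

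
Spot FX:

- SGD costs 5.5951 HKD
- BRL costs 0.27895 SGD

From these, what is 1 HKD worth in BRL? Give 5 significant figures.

HKD/BRL = 0.64072

1 HKD ÷ 5.5951 = 0.178728 SGD
0.178728 SGD ÷ 0.27895 = 0.640716 BRL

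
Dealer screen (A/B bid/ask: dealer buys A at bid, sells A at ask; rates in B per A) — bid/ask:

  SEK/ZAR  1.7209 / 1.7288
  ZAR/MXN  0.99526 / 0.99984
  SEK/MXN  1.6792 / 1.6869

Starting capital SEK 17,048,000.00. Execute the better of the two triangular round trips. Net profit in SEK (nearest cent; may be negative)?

Best loop SEK → ZAR → MXN → SEK:
SEK 17,048,000.00 × 1.7209 (sell SEK at bid) = ZAR 29,337,903.20
ZAR 29,337,903.20 × 0.99526 (sell ZAR at bid) = MXN 29,198,841.54
MXN 29,198,841.54 ÷ 1.6869 (buy SEK at ask) = SEK 17,309,171.58

Net profit: SEK 261,171.58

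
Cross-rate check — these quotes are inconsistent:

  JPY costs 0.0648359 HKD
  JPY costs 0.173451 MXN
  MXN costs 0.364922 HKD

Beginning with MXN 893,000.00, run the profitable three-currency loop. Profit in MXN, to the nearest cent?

Profit: MXN 21,724.16

Profitable loop is MXN → JPY → HKD → MXN:
MXN 893,000.00 ÷ 0.173451 = JPY 5,148,428
JPY 5,148,428 × 0.0648359 = HKD 333,802.97
HKD 333,802.97 ÷ 0.364922 = MXN 914,724.16
Profit = MXN 914,724.16 − MXN 893,000.00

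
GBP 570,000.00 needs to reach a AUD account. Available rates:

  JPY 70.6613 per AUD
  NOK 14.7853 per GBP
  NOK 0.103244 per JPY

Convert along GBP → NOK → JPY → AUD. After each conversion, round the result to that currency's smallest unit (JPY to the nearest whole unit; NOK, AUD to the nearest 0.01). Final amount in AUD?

GBP 570,000.00 × 14.7853 = NOK 8,427,621.00
NOK 8,427,621.00 ÷ 0.103244 = JPY 81,628,191
JPY 81,628,191 ÷ 70.6613 = AUD 1,155,203.64

AUD 1,155,203.64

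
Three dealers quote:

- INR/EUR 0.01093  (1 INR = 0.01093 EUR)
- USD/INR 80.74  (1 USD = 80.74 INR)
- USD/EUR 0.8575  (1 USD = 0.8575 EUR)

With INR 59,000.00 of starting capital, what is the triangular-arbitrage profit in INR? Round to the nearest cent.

Profitable loop is INR → EUR → USD → INR:
INR 59,000.00 × 0.01093 = EUR 644.87
EUR 644.87 ÷ 0.8575 = USD 752.03
USD 752.03 × 80.74 = INR 60,719.30
Profit = INR 60,719.30 − INR 59,000.00

Profit: INR 1,719.30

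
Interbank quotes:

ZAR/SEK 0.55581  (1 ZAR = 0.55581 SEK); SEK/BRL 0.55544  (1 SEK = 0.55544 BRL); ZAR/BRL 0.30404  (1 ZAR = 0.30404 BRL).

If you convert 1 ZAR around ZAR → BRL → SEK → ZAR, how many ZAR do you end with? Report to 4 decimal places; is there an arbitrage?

Around ZAR → BRL → SEK → ZAR: 1 × 0.30404 ÷ 0.55544 ÷ 0.55581 = 0.984843
Product < 1; profitable direction is ZAR → SEK → BRL → ZAR.

0.9848 (arbitrage exists)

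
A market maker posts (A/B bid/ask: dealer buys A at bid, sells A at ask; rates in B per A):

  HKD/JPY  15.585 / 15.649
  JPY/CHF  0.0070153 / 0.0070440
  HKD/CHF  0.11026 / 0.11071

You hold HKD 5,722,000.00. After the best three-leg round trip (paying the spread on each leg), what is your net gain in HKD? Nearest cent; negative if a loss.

Best loop HKD → CHF → JPY → HKD:
HKD 5,722,000.00 × 0.11026 (sell HKD at bid) = CHF 630,907.72
CHF 630,907.72 ÷ 0.0070440 (buy JPY at ask) = JPY 89,566,684
JPY 89,566,684 ÷ 15.649 (buy HKD at ask) = HKD 5,723,476.50

Net profit: HKD 1,476.50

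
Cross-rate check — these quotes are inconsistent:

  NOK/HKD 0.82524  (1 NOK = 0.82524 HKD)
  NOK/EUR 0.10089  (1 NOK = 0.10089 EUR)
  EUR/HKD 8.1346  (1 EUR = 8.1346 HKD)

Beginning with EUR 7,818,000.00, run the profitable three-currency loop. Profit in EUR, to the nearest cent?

Profitable loop is EUR → NOK → HKD → EUR:
EUR 7,818,000.00 ÷ 0.10089 = NOK 77,490,336.01
NOK 77,490,336.01 × 0.82524 = HKD 63,948,124.89
HKD 63,948,124.89 ÷ 8.1346 = EUR 7,861,250.08
Profit = EUR 7,861,250.08 − EUR 7,818,000.00

Profit: EUR 43,250.08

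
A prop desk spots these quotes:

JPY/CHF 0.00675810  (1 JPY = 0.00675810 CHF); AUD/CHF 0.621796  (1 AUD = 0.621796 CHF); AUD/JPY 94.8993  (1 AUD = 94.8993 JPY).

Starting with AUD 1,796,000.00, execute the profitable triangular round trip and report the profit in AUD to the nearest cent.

Profitable loop is AUD → JPY → CHF → AUD:
AUD 1,796,000.00 × 94.8993 = JPY 170,439,143
JPY 170,439,143 × 0.00675810 = CHF 1,151,844.77
CHF 1,151,844.77 ÷ 0.621796 = AUD 1,852,448.02
Profit = AUD 1,852,448.02 − AUD 1,796,000.00

Profit: AUD 56,448.02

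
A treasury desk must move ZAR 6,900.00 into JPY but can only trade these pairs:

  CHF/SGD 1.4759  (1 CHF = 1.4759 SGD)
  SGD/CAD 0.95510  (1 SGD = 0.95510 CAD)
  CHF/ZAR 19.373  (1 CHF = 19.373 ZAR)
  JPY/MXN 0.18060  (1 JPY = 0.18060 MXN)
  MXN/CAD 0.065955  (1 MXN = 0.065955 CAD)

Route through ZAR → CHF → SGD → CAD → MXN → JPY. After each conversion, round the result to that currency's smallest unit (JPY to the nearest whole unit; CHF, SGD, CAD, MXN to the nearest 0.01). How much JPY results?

ZAR 6,900.00 ÷ 19.373 = CHF 356.17
CHF 356.17 × 1.4759 = SGD 525.67
SGD 525.67 × 0.95510 = CAD 502.07
CAD 502.07 ÷ 0.065955 = MXN 7,612.31
MXN 7,612.31 ÷ 0.18060 = JPY 42,150

JPY 42,150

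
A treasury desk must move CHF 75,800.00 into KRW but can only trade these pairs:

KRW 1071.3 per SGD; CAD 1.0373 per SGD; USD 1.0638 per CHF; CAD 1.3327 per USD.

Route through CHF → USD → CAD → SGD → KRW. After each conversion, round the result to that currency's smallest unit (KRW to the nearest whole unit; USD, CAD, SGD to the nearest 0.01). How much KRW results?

KRW 110,986,027

CHF 75,800.00 × 1.0638 = USD 80,636.04
USD 80,636.04 × 1.3327 = CAD 107,463.65
CAD 107,463.65 ÷ 1.0373 = SGD 103,599.39
SGD 103,599.39 × 1071.3 = KRW 110,986,027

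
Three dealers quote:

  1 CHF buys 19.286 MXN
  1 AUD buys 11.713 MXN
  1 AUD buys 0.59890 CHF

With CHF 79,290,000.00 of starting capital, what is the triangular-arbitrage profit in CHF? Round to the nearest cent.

Profit: CHF 1,116,301.42

Profitable loop is CHF → AUD → MXN → CHF:
CHF 79,290,000.00 ÷ 0.59890 = AUD 132,392,719.99
AUD 132,392,719.99 × 11.713 = MXN 1,550,715,929.20
MXN 1,550,715,929.20 ÷ 19.286 = CHF 80,406,301.42
Profit = CHF 80,406,301.42 − CHF 79,290,000.00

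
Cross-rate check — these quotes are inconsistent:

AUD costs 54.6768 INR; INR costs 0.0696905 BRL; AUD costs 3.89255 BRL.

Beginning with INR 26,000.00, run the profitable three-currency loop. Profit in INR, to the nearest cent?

Profitable loop is INR → AUD → BRL → INR:
INR 26,000.00 ÷ 54.6768 = AUD 475.52
AUD 475.52 × 3.89255 = BRL 1,850.99
BRL 1,850.99 ÷ 0.0696905 = INR 26,560.17
Profit = INR 26,560.17 − INR 26,000.00

Profit: INR 560.17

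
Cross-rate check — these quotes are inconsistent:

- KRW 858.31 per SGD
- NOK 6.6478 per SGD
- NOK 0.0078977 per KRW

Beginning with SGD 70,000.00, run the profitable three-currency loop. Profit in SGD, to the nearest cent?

Profitable loop is SGD → KRW → NOK → SGD:
SGD 70,000.00 × 858.31 = KRW 60,081,700
KRW 60,081,700 × 0.0078977 = NOK 474,507.24
NOK 474,507.24 ÷ 6.6478 = SGD 71,378.09
Profit = SGD 71,378.09 − SGD 70,000.00

Profit: SGD 1,378.09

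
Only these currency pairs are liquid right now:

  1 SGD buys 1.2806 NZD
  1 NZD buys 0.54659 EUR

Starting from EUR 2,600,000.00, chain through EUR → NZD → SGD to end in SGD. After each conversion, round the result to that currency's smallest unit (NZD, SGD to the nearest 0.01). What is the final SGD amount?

EUR 2,600,000.00 ÷ 0.54659 = NZD 4,756,764.67
NZD 4,756,764.67 ÷ 1.2806 = SGD 3,714,481.24

SGD 3,714,481.24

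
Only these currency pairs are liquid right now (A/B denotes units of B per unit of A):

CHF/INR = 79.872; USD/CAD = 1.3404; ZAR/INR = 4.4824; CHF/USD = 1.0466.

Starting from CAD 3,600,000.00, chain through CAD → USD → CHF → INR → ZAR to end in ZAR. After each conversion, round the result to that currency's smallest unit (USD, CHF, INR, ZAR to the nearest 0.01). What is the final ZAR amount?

CAD 3,600,000.00 ÷ 1.3404 = USD 2,685,765.44
USD 2,685,765.44 ÷ 1.0466 = CHF 2,566,181.39
CHF 2,566,181.39 × 79.872 = INR 204,966,039.98
INR 204,966,039.98 ÷ 4.4824 = ZAR 45,726,851.68

ZAR 45,726,851.68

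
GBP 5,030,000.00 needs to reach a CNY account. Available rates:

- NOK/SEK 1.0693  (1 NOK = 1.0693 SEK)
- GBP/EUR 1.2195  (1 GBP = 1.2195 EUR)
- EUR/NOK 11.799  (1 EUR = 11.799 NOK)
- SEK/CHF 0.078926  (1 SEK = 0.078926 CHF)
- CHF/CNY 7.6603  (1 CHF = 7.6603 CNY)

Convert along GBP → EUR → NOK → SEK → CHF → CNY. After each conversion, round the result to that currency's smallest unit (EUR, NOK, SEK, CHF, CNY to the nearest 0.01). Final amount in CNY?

CNY 46,790,795.52

GBP 5,030,000.00 × 1.2195 = EUR 6,134,085.00
EUR 6,134,085.00 × 11.799 = NOK 72,376,068.91
NOK 72,376,068.91 × 1.0693 = SEK 77,391,730.49
SEK 77,391,730.49 × 0.078926 = CHF 6,108,219.72
CHF 6,108,219.72 × 7.6603 = CNY 46,790,795.52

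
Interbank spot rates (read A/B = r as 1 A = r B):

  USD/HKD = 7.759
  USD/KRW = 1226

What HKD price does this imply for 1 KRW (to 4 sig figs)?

1 KRW ÷ 1226 = 0.000815661 USD
0.000815661 USD × 7.759 = 0.00632871 HKD

KRW/HKD = 0.006329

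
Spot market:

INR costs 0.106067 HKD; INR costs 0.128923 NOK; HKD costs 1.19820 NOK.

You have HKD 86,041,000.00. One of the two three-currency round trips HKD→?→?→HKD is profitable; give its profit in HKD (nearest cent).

Profit: HKD 1,241,313.97

Profitable loop is HKD → INR → NOK → HKD:
HKD 86,041,000.00 ÷ 0.106067 = INR 811,194,810.83
INR 811,194,810.83 × 0.128923 = NOK 104,581,668.60
NOK 104,581,668.60 ÷ 1.19820 = HKD 87,282,313.97
Profit = HKD 87,282,313.97 − HKD 86,041,000.00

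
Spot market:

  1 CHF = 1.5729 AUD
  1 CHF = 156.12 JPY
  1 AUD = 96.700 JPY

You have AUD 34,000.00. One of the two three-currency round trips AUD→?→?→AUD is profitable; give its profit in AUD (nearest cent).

Profitable loop is AUD → CHF → JPY → AUD:
AUD 34,000.00 ÷ 1.5729 = CHF 21,616.12
CHF 21,616.12 × 156.12 = JPY 3,374,709
JPY 3,374,709 ÷ 96.700 = AUD 34,898.75
Profit = AUD 34,898.75 − AUD 34,000.00

Profit: AUD 898.75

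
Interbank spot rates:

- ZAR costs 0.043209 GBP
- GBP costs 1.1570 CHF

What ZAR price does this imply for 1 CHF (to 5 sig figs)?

1 CHF ÷ 1.1570 = 0.864304 GBP
0.864304 GBP ÷ 0.043209 = 20.0029 ZAR

CHF/ZAR = 20.003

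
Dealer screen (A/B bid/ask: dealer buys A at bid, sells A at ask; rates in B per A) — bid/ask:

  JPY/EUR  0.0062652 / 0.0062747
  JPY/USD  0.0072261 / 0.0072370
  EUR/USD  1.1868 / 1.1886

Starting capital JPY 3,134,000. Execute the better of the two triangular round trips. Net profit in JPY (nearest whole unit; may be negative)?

Net profit: JPY 85,978

Best loop JPY → EUR → USD → JPY:
JPY 3,134,000 × 0.0062652 (sell JPY at bid) = EUR 19,635.14
EUR 19,635.14 × 1.1868 (sell EUR at bid) = USD 23,302.98
USD 23,302.98 ÷ 0.0072370 (buy JPY at ask) = JPY 3,219,978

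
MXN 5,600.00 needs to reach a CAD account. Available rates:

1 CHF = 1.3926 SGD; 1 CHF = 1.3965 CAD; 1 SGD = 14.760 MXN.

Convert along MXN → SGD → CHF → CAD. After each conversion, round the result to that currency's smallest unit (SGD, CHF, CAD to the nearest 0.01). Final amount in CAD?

MXN 5,600.00 ÷ 14.760 = SGD 379.40
SGD 379.40 ÷ 1.3926 = CHF 272.44
CHF 272.44 × 1.3965 = CAD 380.46

CAD 380.46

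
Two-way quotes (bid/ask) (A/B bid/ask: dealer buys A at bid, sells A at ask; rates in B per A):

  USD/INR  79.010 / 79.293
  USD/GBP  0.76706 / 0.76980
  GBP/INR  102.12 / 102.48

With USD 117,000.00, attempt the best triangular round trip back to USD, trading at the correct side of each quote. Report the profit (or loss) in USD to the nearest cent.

Best loop USD → INR → GBP → USD:
USD 117,000.00 × 79.010 (sell USD at bid) = INR 9,244,170.00
INR 9,244,170.00 ÷ 102.48 (buy GBP at ask) = GBP 90,204.63
GBP 90,204.63 ÷ 0.76980 (buy USD at ask) = USD 117,179.30

Net profit: USD 179.30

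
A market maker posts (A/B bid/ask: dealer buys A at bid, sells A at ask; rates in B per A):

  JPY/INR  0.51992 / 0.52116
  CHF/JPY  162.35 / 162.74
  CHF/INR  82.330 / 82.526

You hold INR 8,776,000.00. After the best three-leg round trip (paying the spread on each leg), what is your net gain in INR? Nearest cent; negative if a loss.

Best loop INR → CHF → JPY → INR:
INR 8,776,000.00 ÷ 82.526 (buy CHF at ask) = CHF 106,342.24
CHF 106,342.24 × 162.35 (sell CHF at bid) = JPY 17,264,663
JPY 17,264,663 × 0.51992 (sell JPY at bid) = INR 8,976,243.72

Net profit: INR 200,243.72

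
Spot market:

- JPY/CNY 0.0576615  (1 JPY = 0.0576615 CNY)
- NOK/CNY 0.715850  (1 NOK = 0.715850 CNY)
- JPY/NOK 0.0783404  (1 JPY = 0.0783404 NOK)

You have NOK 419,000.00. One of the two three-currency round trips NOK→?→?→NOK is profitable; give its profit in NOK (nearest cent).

Profit: NOK 11,816.32

Profitable loop is NOK → JPY → CNY → NOK:
NOK 419,000.00 ÷ 0.0783404 = JPY 5,348,454
JPY 5,348,454 × 0.0576615 = CNY 308,399.86
CNY 308,399.86 ÷ 0.715850 = NOK 430,816.32
Profit = NOK 430,816.32 − NOK 419,000.00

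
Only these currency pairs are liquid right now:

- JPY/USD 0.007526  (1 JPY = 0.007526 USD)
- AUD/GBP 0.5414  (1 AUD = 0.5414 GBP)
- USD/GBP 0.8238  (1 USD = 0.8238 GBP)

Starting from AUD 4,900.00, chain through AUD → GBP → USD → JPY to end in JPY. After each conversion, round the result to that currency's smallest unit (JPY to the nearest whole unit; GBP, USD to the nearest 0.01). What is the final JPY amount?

JPY 427,886

AUD 4,900.00 × 0.5414 = GBP 2,652.86
GBP 2,652.86 ÷ 0.8238 = USD 3,220.27
USD 3,220.27 ÷ 0.007526 = JPY 427,886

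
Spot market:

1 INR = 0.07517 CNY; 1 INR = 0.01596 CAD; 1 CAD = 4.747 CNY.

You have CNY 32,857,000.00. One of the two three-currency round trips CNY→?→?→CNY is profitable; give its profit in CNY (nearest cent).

Profitable loop is CNY → INR → CAD → CNY:
CNY 32,857,000.00 ÷ 0.07517 = INR 437,102,567.51
INR 437,102,567.51 × 0.01596 = CAD 6,976,156.98
CAD 6,976,156.98 × 4.747 = CNY 33,115,817.17
Profit = CNY 33,115,817.17 − CNY 32,857,000.00

Profit: CNY 258,817.17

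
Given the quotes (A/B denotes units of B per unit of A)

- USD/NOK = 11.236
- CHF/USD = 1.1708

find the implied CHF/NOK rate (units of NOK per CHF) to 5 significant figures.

1 CHF × 1.1708 = 1.1708 USD
1.1708 USD × 11.236 = 13.1551 NOK

CHF/NOK = 13.155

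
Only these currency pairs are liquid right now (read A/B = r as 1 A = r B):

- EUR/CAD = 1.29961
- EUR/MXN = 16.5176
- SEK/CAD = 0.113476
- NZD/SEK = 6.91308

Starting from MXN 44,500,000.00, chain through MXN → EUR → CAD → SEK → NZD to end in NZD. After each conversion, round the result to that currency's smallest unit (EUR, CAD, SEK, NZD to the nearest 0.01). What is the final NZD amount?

NZD 4,463,242.75

MXN 44,500,000.00 ÷ 16.5176 = EUR 2,694,095.99
EUR 2,694,095.99 × 1.29961 = CAD 3,501,274.09
CAD 3,501,274.09 ÷ 0.113476 = SEK 30,854,754.22
SEK 30,854,754.22 ÷ 6.91308 = NZD 4,463,242.75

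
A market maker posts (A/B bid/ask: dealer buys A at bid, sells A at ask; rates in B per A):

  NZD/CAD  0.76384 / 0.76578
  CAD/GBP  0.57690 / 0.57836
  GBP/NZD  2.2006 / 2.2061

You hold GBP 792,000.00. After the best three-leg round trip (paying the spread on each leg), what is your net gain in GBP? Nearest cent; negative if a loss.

Best loop GBP → CAD → NZD → GBP:
GBP 792,000.00 ÷ 0.57836 (buy CAD at ask) = CAD 1,369,389.31
CAD 1,369,389.31 ÷ 0.76578 (buy NZD at ask) = NZD 1,788,228.09
NZD 1,788,228.09 ÷ 2.2061 (buy GBP at ask) = GBP 810,583.42

Net profit: GBP 18,583.42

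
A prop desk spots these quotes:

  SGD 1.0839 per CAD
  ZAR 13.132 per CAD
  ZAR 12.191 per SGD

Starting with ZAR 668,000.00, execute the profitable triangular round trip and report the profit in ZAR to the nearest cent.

Profit: ZAR 4,162.28

Profitable loop is ZAR → CAD → SGD → ZAR:
ZAR 668,000.00 ÷ 13.132 = CAD 50,868.11
CAD 50,868.11 × 1.0839 = SGD 55,135.94
SGD 55,135.94 × 12.191 = ZAR 672,162.28
Profit = ZAR 672,162.28 − ZAR 668,000.00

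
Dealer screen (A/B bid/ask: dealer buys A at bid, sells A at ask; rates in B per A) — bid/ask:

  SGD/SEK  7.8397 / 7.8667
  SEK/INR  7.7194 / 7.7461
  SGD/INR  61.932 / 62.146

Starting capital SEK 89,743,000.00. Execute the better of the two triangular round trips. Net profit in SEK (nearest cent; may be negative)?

Net profit: SEK 1,466,484.40

Best loop SEK → SGD → INR → SEK:
SEK 89,743,000.00 ÷ 7.8667 (buy SGD at ask) = SGD 11,407,960.14
SGD 11,407,960.14 × 61.932 (sell SGD at bid) = INR 706,517,787.13
INR 706,517,787.13 ÷ 7.7461 (buy SEK at ask) = SEK 91,209,484.40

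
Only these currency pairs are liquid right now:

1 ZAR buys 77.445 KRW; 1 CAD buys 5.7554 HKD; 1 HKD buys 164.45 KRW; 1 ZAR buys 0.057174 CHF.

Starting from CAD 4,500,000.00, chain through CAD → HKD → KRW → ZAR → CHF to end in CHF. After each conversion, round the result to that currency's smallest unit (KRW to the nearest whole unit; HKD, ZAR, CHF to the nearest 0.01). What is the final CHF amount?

CHF 3,144,322.60

CAD 4,500,000.00 × 5.7554 = HKD 25,899,300.00
HKD 25,899,300.00 × 164.45 = KRW 4,259,139,885
KRW 4,259,139,885 ÷ 77.445 = ZAR 54,995,672.86
ZAR 54,995,672.86 × 0.057174 = CHF 3,144,322.60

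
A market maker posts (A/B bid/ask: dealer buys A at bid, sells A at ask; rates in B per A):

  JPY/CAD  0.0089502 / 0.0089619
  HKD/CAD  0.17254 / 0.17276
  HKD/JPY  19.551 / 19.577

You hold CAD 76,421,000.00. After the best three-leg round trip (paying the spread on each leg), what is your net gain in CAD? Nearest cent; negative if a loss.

Net profit: CAD 984,395.99

Best loop CAD → HKD → JPY → CAD:
CAD 76,421,000.00 ÷ 0.17276 (buy HKD at ask) = HKD 442,353,554.06
HKD 442,353,554.06 × 19.551 (sell HKD at bid) = JPY 8,648,454,335
JPY 8,648,454,335 × 0.0089502 (sell JPY at bid) = CAD 77,405,395.99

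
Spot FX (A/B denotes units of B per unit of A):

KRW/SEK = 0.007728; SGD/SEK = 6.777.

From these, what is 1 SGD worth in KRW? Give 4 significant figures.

1 SGD × 6.777 = 6.777 SEK
6.777 SEK ÷ 0.007728 = 876.941 KRW

SGD/KRW = 876.9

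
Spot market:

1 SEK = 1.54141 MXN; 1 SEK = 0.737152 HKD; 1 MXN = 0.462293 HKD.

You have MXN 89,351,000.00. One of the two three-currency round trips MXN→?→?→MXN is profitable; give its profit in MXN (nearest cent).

Profit: MXN 3,080,707.52

Profitable loop is MXN → SEK → HKD → MXN:
MXN 89,351,000.00 ÷ 1.54141 = SEK 57,967,056.14
SEK 57,967,056.14 × 0.737152 = HKD 42,730,531.37
HKD 42,730,531.37 ÷ 0.462293 = MXN 92,431,707.52
Profit = MXN 92,431,707.52 − MXN 89,351,000.00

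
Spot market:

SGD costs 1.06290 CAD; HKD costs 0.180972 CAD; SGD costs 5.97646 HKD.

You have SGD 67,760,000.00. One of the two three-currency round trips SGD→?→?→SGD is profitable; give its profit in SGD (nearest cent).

Profit: SGD 1,190,337.04

Profitable loop is SGD → HKD → CAD → SGD:
SGD 67,760,000.00 × 5.97646 = HKD 404,964,929.60
HKD 404,964,929.60 × 0.180972 = CAD 73,287,313.24
CAD 73,287,313.24 ÷ 1.06290 = SGD 68,950,337.04
Profit = SGD 68,950,337.04 − SGD 67,760,000.00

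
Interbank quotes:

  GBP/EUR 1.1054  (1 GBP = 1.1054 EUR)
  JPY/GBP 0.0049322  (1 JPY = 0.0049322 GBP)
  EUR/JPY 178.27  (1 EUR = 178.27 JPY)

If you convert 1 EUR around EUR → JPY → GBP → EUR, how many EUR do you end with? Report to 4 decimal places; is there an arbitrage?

Around EUR → JPY → GBP → EUR: 1 × 178.27 × 0.0049322 × 1.1054 = 0.971938
Product < 1; profitable direction is EUR → GBP → JPY → EUR.

0.9719 (arbitrage exists)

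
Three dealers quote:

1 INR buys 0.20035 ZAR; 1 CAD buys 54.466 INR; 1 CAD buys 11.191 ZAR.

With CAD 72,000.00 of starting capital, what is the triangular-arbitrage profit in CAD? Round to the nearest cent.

Profitable loop is CAD → ZAR → INR → CAD:
CAD 72,000.00 × 11.191 = ZAR 805,752.00
ZAR 805,752.00 ÷ 0.20035 = INR 4,021,721.99
INR 4,021,721.99 ÷ 54.466 = CAD 73,839.13
Profit = CAD 73,839.13 − CAD 72,000.00

Profit: CAD 1,839.13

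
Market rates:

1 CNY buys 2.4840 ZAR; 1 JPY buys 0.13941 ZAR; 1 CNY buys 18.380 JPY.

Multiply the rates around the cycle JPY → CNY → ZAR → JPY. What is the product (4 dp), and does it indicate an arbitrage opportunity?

0.9694 (arbitrage exists)

Around JPY → CNY → ZAR → JPY: 1 ÷ 18.380 × 2.4840 ÷ 0.13941 = 0.969420
Product < 1; profitable direction is JPY → ZAR → CNY → JPY.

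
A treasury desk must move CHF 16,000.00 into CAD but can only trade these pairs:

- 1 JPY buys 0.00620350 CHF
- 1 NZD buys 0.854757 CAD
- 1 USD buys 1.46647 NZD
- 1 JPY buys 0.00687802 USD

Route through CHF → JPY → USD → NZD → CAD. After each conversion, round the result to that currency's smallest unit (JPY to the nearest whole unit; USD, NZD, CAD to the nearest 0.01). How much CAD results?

CAD 22,236.29

CHF 16,000.00 ÷ 0.00620350 = JPY 2,579,189
JPY 2,579,189 × 0.00687802 = USD 17,739.71
USD 17,739.71 × 1.46647 = NZD 26,014.75
NZD 26,014.75 × 0.854757 = CAD 22,236.29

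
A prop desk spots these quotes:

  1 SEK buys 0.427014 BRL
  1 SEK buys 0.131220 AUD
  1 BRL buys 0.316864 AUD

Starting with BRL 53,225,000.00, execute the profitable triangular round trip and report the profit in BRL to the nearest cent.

Profit: BRL 1,657,091.18

Profitable loop is BRL → AUD → SEK → BRL:
BRL 53,225,000.00 × 0.316864 = AUD 16,865,086.40
AUD 16,865,086.40 ÷ 0.131220 = SEK 128,525,273.59
SEK 128,525,273.59 × 0.427014 = BRL 54,882,091.18
Profit = BRL 54,882,091.18 − BRL 53,225,000.00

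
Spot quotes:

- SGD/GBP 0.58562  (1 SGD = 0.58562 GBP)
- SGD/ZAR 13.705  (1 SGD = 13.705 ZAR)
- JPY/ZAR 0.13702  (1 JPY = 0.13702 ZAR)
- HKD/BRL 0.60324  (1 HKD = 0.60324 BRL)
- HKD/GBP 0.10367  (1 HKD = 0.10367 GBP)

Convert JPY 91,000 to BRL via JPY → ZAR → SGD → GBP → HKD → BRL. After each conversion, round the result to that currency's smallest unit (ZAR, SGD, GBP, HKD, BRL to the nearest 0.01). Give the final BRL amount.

BRL 3,100.28

JPY 91,000 × 0.13702 = ZAR 12,468.82
ZAR 12,468.82 ÷ 13.705 = SGD 909.80
SGD 909.80 × 0.58562 = GBP 532.80
GBP 532.80 ÷ 0.10367 = HKD 5,139.38
HKD 5,139.38 × 0.60324 = BRL 3,100.28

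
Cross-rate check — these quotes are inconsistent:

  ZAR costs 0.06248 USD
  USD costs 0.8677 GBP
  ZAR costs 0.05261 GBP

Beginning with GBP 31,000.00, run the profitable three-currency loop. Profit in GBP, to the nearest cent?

Profit: GBP 945.08

Profitable loop is GBP → ZAR → USD → GBP:
GBP 31,000.00 ÷ 0.05261 = ZAR 589,241.59
ZAR 589,241.59 × 0.06248 = USD 36,815.81
USD 36,815.81 × 0.8677 = GBP 31,945.08
Profit = GBP 31,945.08 − GBP 31,000.00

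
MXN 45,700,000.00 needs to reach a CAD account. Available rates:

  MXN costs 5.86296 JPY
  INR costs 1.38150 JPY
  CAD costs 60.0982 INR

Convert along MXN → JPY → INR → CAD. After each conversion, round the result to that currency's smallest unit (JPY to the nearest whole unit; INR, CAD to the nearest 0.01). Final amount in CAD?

CAD 3,227,162.08

MXN 45,700,000.00 × 5.86296 = JPY 267,937,272
JPY 267,937,272 ÷ 1.38150 = INR 193,946,631.92
INR 193,946,631.92 ÷ 60.0982 = CAD 3,227,162.08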